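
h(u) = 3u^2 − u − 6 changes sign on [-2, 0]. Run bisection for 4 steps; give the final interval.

[-1.375, -1.25]

midpoint -1: h = -2 < 0 → [-2, -1]
midpoint -1.5: h = 2.25 > 0 → [-1.5, -1]
midpoint -1.25: h = -0.0625 < 0 → [-1.5, -1.25]
midpoint -1.375: h = 1.0469 > 0 → [-1.375, -1.25]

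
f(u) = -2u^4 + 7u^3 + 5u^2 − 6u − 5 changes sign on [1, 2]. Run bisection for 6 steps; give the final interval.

m = 1.5, f(m) = 10.75 (+); new bracket [1, 1.5]
m = 1.25, f(m) = 4.101562 (+); new bracket [1, 1.25]
m = 1.125, f(m) = 1.341309 (+); new bracket [1, 1.125]
m = 1.0625, f(m) = 0.1169 (+); new bracket [1, 1.0625]
m = 1.03125, f(m) = -0.4551 (−); new bracket [1.03125, 1.0625]
m = 1.046875, f(m) = -0.1725 (−); new bracket [1.046875, 1.0625]

[1.046875, 1.0625]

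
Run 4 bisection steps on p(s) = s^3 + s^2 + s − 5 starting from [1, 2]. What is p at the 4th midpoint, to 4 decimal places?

0.2961

midpoint 1.5: p = 2.125 > 0 → [1, 1.5]
midpoint 1.25: p = -0.234375 < 0 → [1.25, 1.5]
midpoint 1.375: p = 0.865234 > 0 → [1.25, 1.375]
midpoint 1.3125: p = 0.2961 > 0 → [1.25, 1.3125]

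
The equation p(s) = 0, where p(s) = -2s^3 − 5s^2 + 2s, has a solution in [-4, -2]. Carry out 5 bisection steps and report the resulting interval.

m = -3, p(m) = 3 (+); new bracket [-3, -2]
m = -2.5, p(m) = -5 (−); new bracket [-3, -2.5]
m = -2.75, p(m) = -1.71875 (−); new bracket [-3, -2.75]
m = -2.875, p(m) = 0.4492 (+); new bracket [-2.875, -2.75]
m = -2.8125, p(m) = -0.6812 (−); new bracket [-2.875, -2.8125]

[-2.875, -2.8125]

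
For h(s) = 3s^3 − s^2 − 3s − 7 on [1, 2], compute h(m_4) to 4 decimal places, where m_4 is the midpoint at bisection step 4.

midpoint 1.5: h = -3.625 < 0 → [1.5, 2]
midpoint 1.75: h = 0.765625 > 0 → [1.5, 1.75]
midpoint 1.625: h = -1.642578 < 0 → [1.625, 1.75]
midpoint 1.6875: h = -0.4939 < 0 → [1.6875, 1.75]

-0.4939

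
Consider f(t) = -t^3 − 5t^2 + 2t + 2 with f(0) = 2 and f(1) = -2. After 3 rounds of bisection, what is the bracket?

[0.75, 0.875]

t = 0.5 gives f = 1.625, positive; keep [0.5, 1]
t = 0.75 gives f = 0.265625, positive; keep [0.75, 1]
t = 0.875 gives f = -0.748047, negative; keep [0.75, 0.875]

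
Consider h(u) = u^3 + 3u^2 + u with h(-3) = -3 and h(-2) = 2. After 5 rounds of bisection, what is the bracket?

[-2.625, -2.59375]

m = -2.5, h(m) = 0.625 (+); new bracket [-3, -2.5]
m = -2.75, h(m) = -0.859375 (−); new bracket [-2.75, -2.5]
m = -2.625, h(m) = -0.041016 (−); new bracket [-2.625, -2.5]
m = -2.5625, h(m) = 0.3103 (+); new bracket [-2.625, -2.5625]
m = -2.59375, h(m) = 0.1393 (+); new bracket [-2.625, -2.59375]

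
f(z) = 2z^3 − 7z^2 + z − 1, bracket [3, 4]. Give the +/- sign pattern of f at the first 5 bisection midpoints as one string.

+--++

z = 3.5 gives f = 2.5, positive; keep [3, 3.5]
z = 3.25 gives f = -3.03125, negative; keep [3.25, 3.5]
z = 3.375 gives f = -0.472656, negative; keep [3.375, 3.5]
z = 3.4375 gives f = 0.9604, positive; keep [3.375, 3.4375]
z = 3.40625 gives f = 0.2308, positive; keep [3.375, 3.40625]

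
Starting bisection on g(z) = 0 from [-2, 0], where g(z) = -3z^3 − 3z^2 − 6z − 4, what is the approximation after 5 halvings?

-0.6875

m = -1, g(m) = 2 (+); new bracket [-1, 0]
m = -0.5, g(m) = -1.375 (−); new bracket [-1, -0.5]
m = -0.75, g(m) = 0.078125 (+); new bracket [-0.75, -0.5]
m = -0.625, g(m) = -0.6895 (−); new bracket [-0.75, -0.625]
m = -0.6875, g(m) = -0.3181 (−); new bracket [-0.75, -0.6875]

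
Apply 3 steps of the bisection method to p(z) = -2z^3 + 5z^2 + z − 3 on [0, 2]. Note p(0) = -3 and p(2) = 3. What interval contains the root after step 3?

m = 1, p(m) = 1 (+); new bracket [0, 1]
m = 0.5, p(m) = -1.5 (−); new bracket [0.5, 1]
m = 0.75, p(m) = -0.28125 (−); new bracket [0.75, 1]

[0.75, 1]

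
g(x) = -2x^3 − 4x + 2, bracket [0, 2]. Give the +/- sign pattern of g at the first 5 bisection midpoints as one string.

g(1) = -4 < 0, so the root lies in [0, 1]
g(0.5) = -0.25 < 0, so the root lies in [0, 0.5]
g(0.25) = 0.96875 > 0, so the root lies in [0.25, 0.5]
g(0.375) = 0.3945 > 0, so the root lies in [0.375, 0.5]
g(0.4375) = 0.0825 > 0, so the root lies in [0.4375, 0.5]

--+++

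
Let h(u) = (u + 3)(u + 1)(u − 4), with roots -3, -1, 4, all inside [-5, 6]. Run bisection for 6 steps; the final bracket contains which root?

u = 0.5 gives h = -18.375, negative; keep [0.5, 6]
u = 3.25 gives h = -19.921875, negative; keep [3.25, 6]
u = 4.625 gives h = 26.806641, positive; keep [3.25, 4.625]
u = 3.9375 gives h = -2.1409, negative; keep [3.9375, 4.625]
u = 4.28125 gives h = 10.8152, positive; keep [3.9375, 4.28125]
u = 4.109375 gives h = 3.973, positive; keep [3.9375, 4.109375]

4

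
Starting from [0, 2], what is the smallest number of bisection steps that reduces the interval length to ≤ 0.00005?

Width after n steps is 2/2^n. Need 2^n ≥ 2/0.00005 = 40000.
2^15 = 32768 < 40000 ≤ 2^16 = 65536, so n = 16.

16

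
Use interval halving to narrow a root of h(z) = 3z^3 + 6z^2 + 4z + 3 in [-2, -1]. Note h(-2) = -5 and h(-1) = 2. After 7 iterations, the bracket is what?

[-1.5625, -1.5546875]

m = -1.5, h(m) = 0.375 (+); new bracket [-2, -1.5]
m = -1.75, h(m) = -1.703125 (−); new bracket [-1.75, -1.5]
m = -1.625, h(m) = -0.529297 (−); new bracket [-1.625, -1.5]
m = -1.5625, h(m) = -0.0457 (−); new bracket [-1.5625, -1.5]
m = -1.53125, h(m) = 0.1723 (+); new bracket [-1.5625, -1.53125]
m = -1.546875, h(m) = 0.0652 (+); new bracket [-1.5625, -1.546875]
m = -1.5546875, h(m) = 0.0103 (+); new bracket [-1.5625, -1.5546875]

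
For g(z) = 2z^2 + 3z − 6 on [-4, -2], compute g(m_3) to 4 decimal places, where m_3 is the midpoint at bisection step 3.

g(-3) = 3 > 0, so the root lies in [-3, -2]
g(-2.5) = -1 < 0, so the root lies in [-3, -2.5]
g(-2.75) = 0.875 > 0, so the root lies in [-2.75, -2.5]

0.8750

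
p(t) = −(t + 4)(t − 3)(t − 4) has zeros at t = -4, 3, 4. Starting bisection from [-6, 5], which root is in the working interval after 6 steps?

m = -0.5, p(m) = -55.125 (−); new bracket [-6, -0.5]
m = -3.25, p(m) = -33.984375 (−); new bracket [-6, -3.25]
m = -4.625, p(m) = 41.103516 (+); new bracket [-4.625, -3.25]
m = -3.9375, p(m) = -3.4417 (−); new bracket [-4.625, -3.9375]
m = -4.28125, p(m) = 16.9588 (+); new bracket [-4.28125, -3.9375]
m = -4.109375, p(m) = 6.3058 (+); new bracket [-4.109375, -3.9375]

-4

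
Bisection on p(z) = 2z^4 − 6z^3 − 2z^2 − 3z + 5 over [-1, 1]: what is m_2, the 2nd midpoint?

0.5

midpoint 0: p = 5 > 0 → [0, 1]
midpoint 0.5: p = 2.375 > 0 → [0.5, 1]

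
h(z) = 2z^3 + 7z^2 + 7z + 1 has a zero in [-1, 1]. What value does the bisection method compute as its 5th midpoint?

midpoint 0: h = 1 > 0 → [-1, 0]
midpoint -0.5: h = -1 < 0 → [-0.5, 0]
midpoint -0.25: h = -0.34375 < 0 → [-0.25, 0]
midpoint -0.125: h = 0.2305 > 0 → [-0.25, -0.125]
midpoint -0.1875: h = -0.0796 < 0 → [-0.1875, -0.125]

-0.1875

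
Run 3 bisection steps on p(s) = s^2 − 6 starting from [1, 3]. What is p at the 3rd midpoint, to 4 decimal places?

-0.9375

p(2) = -2 < 0, so the root lies in [2, 3]
p(2.5) = 0.25 > 0, so the root lies in [2, 2.5]
p(2.25) = -0.9375 < 0, so the root lies in [2.25, 2.5]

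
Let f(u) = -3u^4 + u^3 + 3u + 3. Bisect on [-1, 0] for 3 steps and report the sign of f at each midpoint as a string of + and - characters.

u = -0.5 gives f = 1.1875, positive; keep [-1, -0.5]
u = -0.75 gives f = -0.621094, negative; keep [-0.75, -0.5]
u = -0.625 gives f = 0.423096, positive; keep [-0.75, -0.625]

+-+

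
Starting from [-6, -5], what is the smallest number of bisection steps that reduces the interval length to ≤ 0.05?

Width after n steps is 1/2^n. Need 2^n ≥ 1/0.05 = 20.
2^4 = 16 < 20 ≤ 2^5 = 32, so n = 5.

5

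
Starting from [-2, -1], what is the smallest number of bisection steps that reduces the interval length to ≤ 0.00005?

15

Width after n steps is 1/2^n. Need 2^n ≥ 1/0.00005 = 20000.
2^14 = 16384 < 20000 ≤ 2^15 = 32768, so n = 15.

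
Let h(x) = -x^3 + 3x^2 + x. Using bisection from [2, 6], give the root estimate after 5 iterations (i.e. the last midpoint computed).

m = 4, h(m) = -12 (−); new bracket [2, 4]
m = 3, h(m) = 3 (+); new bracket [3, 4]
m = 3.5, h(m) = -2.625 (−); new bracket [3, 3.5]
m = 3.25, h(m) = 0.6094 (+); new bracket [3.25, 3.5]
m = 3.375, h(m) = -0.8965 (−); new bracket [3.25, 3.375]

3.375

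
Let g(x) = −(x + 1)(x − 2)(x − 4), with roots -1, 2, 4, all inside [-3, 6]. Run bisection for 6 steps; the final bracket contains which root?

g(1.5) = -3.125 < 0, so the root lies in [-3, 1.5]
g(-0.75) = -3.265625 < 0, so the root lies in [-3, -0.75]
g(-1.875) = 19.919922 > 0, so the root lies in [-1.875, -0.75]
g(-1.3125) = 5.4993 > 0, so the root lies in [-1.3125, -0.75]
g(-1.03125) = 0.4766 > 0, so the root lies in [-1.03125, -0.75]
g(-0.890625) = -1.5462 < 0, so the root lies in [-1.03125, -0.890625]

-1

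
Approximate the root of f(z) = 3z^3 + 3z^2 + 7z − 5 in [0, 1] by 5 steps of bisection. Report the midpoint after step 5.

m = 0.5, f(m) = -0.375 (−); new bracket [0.5, 1]
m = 0.75, f(m) = 3.203125 (+); new bracket [0.5, 0.75]
m = 0.625, f(m) = 1.279297 (+); new bracket [0.5, 0.625]
m = 0.5625, f(m) = 0.4207 (+); new bracket [0.5, 0.5625]
m = 0.53125, f(m) = 0.0152 (+); new bracket [0.5, 0.53125]

0.53125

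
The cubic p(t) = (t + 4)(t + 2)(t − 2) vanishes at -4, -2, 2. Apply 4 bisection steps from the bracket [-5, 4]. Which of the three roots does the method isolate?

2

m = -0.5, p(m) = -13.125 (−); new bracket [-0.5, 4]
m = 1.75, p(m) = -5.390625 (−); new bracket [1.75, 4]
m = 2.875, p(m) = 29.326172 (+); new bracket [1.75, 2.875]
m = 2.3125, p(m) = 8.5071 (+); new bracket [1.75, 2.3125]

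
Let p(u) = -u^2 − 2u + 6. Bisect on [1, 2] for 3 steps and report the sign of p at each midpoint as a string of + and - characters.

u = 1.5 gives p = 0.75, positive; keep [1.5, 2]
u = 1.75 gives p = -0.5625, negative; keep [1.5, 1.75]
u = 1.625 gives p = 0.109375, positive; keep [1.625, 1.75]

+-+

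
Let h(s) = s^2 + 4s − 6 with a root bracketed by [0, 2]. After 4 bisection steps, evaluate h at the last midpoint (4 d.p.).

-0.2344

midpoint 1: h = -1 < 0 → [1, 2]
midpoint 1.5: h = 2.25 > 0 → [1, 1.5]
midpoint 1.25: h = 0.5625 > 0 → [1, 1.25]
midpoint 1.125: h = -0.2344 < 0 → [1.125, 1.25]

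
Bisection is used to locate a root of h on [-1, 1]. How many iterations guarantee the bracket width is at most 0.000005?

Width after n steps is 2/2^n. Need 2^n ≥ 2/0.000005 = 400000.
2^18 = 262144 < 400000 ≤ 2^19 = 524288, so n = 19.

19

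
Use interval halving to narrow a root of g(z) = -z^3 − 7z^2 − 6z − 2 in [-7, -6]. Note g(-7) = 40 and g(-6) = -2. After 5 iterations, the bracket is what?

midpoint -6.5: g = 15.875 > 0 → [-6.5, -6]
midpoint -6.25: g = 6.203125 > 0 → [-6.25, -6]
midpoint -6.125: g = 1.923828 > 0 → [-6.125, -6]
midpoint -6.0625: g = -0.0818 < 0 → [-6.125, -6.0625]
midpoint -6.09375: g = 0.91 > 0 → [-6.09375, -6.0625]

[-6.09375, -6.0625]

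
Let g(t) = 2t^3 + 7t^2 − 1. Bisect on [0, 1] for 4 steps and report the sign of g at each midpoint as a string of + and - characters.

+-+-

midpoint 0.5: g = 1 > 0 → [0, 0.5]
midpoint 0.25: g = -0.53125 < 0 → [0.25, 0.5]
midpoint 0.375: g = 0.089844 > 0 → [0.25, 0.375]
midpoint 0.3125: g = -0.2554 < 0 → [0.3125, 0.375]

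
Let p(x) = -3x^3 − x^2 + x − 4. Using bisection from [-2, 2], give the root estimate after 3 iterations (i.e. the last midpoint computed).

-1.5

midpoint 0: p = -4 < 0 → [-2, 0]
midpoint -1: p = -3 < 0 → [-2, -1]
midpoint -1.5: p = 2.375 > 0 → [-1.5, -1]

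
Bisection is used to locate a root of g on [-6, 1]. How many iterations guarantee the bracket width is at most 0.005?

11

Width after n steps is 7/2^n. Need 2^n ≥ 7/0.005 = 1400.
2^10 = 1024 < 1400 ≤ 2^11 = 2048, so n = 11.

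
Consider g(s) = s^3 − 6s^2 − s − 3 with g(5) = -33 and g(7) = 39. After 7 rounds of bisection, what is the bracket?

[6.234375, 6.25]

s = 6 gives g = -9, negative; keep [6, 7]
s = 6.5 gives g = 11.625, positive; keep [6, 6.5]
s = 6.25 gives g = 0.515625, positive; keep [6, 6.25]
s = 6.125 gives g = -4.4355, negative; keep [6.125, 6.25]
s = 6.1875 gives g = -2.009, negative; keep [6.1875, 6.25]
s = 6.21875 gives g = -0.7591, negative; keep [6.21875, 6.25]
s = 6.234375 gives g = -0.1248, negative; keep [6.234375, 6.25]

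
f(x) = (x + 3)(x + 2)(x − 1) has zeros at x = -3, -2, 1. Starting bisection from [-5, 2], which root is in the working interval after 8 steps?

m = -1.5, f(m) = -1.875 (−); new bracket [-1.5, 2]
m = 0.25, f(m) = -5.484375 (−); new bracket [0.25, 2]
m = 1.125, f(m) = 1.611328 (+); new bracket [0.25, 1.125]
m = 0.6875, f(m) = -3.0969 (−); new bracket [0.6875, 1.125]
m = 0.90625, f(m) = -1.0643 (−); new bracket [0.90625, 1.125]
m = 1.015625, f(m) = 0.1892 (+); new bracket [0.90625, 1.015625]
m = 0.9609375, f(m) = -0.4581 (−); new bracket [0.9609375, 1.015625]
m = 0.98828125, f(m) = -0.1397 (−); new bracket [0.98828125, 1.015625]

1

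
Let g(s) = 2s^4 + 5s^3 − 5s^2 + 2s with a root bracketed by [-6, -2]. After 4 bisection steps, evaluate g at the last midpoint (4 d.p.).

-7.8203

m = -4, g(m) = 104 (+); new bracket [-4, -2]
m = -3, g(m) = -24 (−); new bracket [-4, -3]
m = -3.5, g(m) = 17.5 (+); new bracket [-3.5, -3]
m = -3.25, g(m) = -7.8203 (−); new bracket [-3.5, -3.25]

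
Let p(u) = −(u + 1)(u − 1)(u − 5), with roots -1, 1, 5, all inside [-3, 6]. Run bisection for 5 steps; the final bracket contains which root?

m = 1.5, p(m) = 4.375 (+); new bracket [1.5, 6]
m = 3.75, p(m) = 16.328125 (+); new bracket [3.75, 6]
m = 4.875, p(m) = 2.845703 (+); new bracket [4.875, 6]
m = 5.4375, p(m) = -12.4978 (−); new bracket [4.875, 5.4375]
m = 5.15625, p(m) = -3.998 (−); new bracket [4.875, 5.15625]

5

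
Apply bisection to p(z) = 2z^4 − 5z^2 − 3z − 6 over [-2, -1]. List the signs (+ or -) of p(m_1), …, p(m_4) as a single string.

m = -1.5, p(m) = -2.625 (−); new bracket [-2, -1.5]
m = -1.75, p(m) = 2.695312 (+); new bracket [-1.75, -1.5]
m = -1.625, p(m) = -0.382324 (−); new bracket [-1.75, -1.625]
m = -1.6875, p(m) = 1.0425 (+); new bracket [-1.6875, -1.625]

-+-+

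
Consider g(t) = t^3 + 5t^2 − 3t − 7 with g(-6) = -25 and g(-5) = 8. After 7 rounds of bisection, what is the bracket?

midpoint -5.5: g = -5.625 < 0 → [-5.5, -5]
midpoint -5.25: g = 1.859375 > 0 → [-5.5, -5.25]
midpoint -5.375: g = -1.708984 < 0 → [-5.375, -5.25]
midpoint -5.3125: g = 0.1179 > 0 → [-5.375, -5.3125]
midpoint -5.34375: g = -0.7848 < 0 → [-5.34375, -5.3125]
midpoint -5.328125: g = -0.3307 < 0 → [-5.328125, -5.3125]
midpoint -5.3203125: g = -0.1057 < 0 → [-5.3203125, -5.3125]

[-5.3203125, -5.3125]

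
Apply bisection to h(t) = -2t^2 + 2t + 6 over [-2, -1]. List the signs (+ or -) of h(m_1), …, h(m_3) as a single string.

-+-

midpoint -1.5: h = -1.5 < 0 → [-1.5, -1]
midpoint -1.25: h = 0.375 > 0 → [-1.5, -1.25]
midpoint -1.375: h = -0.53125 < 0 → [-1.375, -1.25]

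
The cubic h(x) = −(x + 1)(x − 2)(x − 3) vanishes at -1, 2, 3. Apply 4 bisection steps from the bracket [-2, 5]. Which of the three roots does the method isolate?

-1

midpoint 1.5: h = -1.875 < 0 → [-2, 1.5]
midpoint -0.25: h = -5.484375 < 0 → [-2, -0.25]
midpoint -1.125: h = 1.611328 > 0 → [-1.125, -0.25]
midpoint -0.6875: h = -3.0969 < 0 → [-1.125, -0.6875]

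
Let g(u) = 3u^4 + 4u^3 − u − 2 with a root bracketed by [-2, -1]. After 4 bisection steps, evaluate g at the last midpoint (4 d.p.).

u = -1.5 gives g = 1.1875, positive; keep [-1.5, -1]
u = -1.25 gives g = -1.238281, negative; keep [-1.5, -1.25]
u = -1.375 gives g = -0.300049, negative; keep [-1.5, -1.375]
u = -1.4375 gives g = 0.3658, positive; keep [-1.4375, -1.375]

0.3658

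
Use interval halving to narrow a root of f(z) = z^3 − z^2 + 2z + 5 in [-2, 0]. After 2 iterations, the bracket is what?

[-1.5, -1]

z = -1 gives f = 1, positive; keep [-2, -1]
z = -1.5 gives f = -3.625, negative; keep [-1.5, -1]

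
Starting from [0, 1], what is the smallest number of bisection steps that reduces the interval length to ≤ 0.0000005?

21

Width after n steps is 1/2^n. Need 2^n ≥ 1/0.0000005 = 2000000.
2^20 = 1048576 < 2000000 ≤ 2^21 = 2097152, so n = 21.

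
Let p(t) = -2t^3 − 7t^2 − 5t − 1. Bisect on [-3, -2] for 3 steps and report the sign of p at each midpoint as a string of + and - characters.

p(-2.5) = -1 < 0, so the root lies in [-3, -2.5]
p(-2.75) = 1.40625 > 0, so the root lies in [-2.75, -2.5]
p(-2.625) = 0.066406 > 0, so the root lies in [-2.625, -2.5]

-++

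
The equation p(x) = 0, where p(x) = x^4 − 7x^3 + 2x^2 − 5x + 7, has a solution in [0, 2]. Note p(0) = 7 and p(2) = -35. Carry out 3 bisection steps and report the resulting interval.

[0.75, 1]

p(1) = -2 < 0, so the root lies in [0, 1]
p(0.5) = 4.1875 > 0, so the root lies in [0.5, 1]
p(0.75) = 1.738281 > 0, so the root lies in [0.75, 1]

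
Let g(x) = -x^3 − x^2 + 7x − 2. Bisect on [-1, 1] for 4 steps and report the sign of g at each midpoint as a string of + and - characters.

-+-+

x = 0 gives g = -2, negative; keep [0, 1]
x = 0.5 gives g = 1.125, positive; keep [0, 0.5]
x = 0.25 gives g = -0.328125, negative; keep [0.25, 0.5]
x = 0.375 gives g = 0.4316, positive; keep [0.25, 0.375]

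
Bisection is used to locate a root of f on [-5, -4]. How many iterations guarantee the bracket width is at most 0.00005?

Width after n steps is 1/2^n. Need 2^n ≥ 1/0.00005 = 20000.
2^14 = 16384 < 20000 ≤ 2^15 = 32768, so n = 15.

15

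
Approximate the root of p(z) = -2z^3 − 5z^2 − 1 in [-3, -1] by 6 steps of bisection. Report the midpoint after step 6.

-2.59375

midpoint -2: p = -5 < 0 → [-3, -2]
midpoint -2.5: p = -1 < 0 → [-3, -2.5]
midpoint -2.75: p = 2.78125 > 0 → [-2.75, -2.5]
midpoint -2.625: p = 0.7227 > 0 → [-2.625, -2.5]
midpoint -2.5625: p = -0.1792 < 0 → [-2.625, -2.5625]
midpoint -2.59375: p = 0.2614 > 0 → [-2.59375, -2.5625]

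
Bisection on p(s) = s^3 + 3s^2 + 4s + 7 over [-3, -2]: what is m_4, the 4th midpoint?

m = -2.5, p(m) = 0.125 (+); new bracket [-3, -2.5]
m = -2.75, p(m) = -2.109375 (−); new bracket [-2.75, -2.5]
m = -2.625, p(m) = -0.916016 (−); new bracket [-2.625, -2.5]
m = -2.5625, p(m) = -0.3772 (−); new bracket [-2.5625, -2.5]

-2.5625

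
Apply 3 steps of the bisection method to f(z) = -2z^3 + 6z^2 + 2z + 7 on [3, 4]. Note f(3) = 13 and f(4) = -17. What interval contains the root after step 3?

[3.5, 3.625]

m = 3.5, f(m) = 1.75 (+); new bracket [3.5, 4]
m = 3.75, f(m) = -6.59375 (−); new bracket [3.5, 3.75]
m = 3.625, f(m) = -2.175781 (−); new bracket [3.5, 3.625]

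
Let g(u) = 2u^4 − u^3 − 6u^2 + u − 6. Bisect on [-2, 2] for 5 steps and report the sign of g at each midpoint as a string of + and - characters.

g(0) = -6 < 0, so the root lies in [-2, 0]
g(-1) = -10 < 0, so the root lies in [-2, -1]
g(-1.5) = -7.5 < 0, so the root lies in [-2, -1.5]
g(-1.75) = -2.0078 < 0, so the root lies in [-2, -1.75]
g(-1.875) = 2.3423 > 0, so the root lies in [-1.875, -1.75]

----+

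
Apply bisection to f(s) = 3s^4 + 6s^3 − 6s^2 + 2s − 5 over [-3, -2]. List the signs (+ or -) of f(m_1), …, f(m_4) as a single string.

midpoint -2.5: f = -24.0625 < 0 → [-3, -2.5]
midpoint -2.75: f = -9.082031 < 0 → [-3, -2.75]
midpoint -2.875: f = 2.035889 > 0 → [-2.875, -2.75]
midpoint -2.8125: f = -3.8581 < 0 → [-2.875, -2.8125]

--+-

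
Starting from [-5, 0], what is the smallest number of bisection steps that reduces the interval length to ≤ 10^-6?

23

Width after n steps is 5/2^n. Need 2^n ≥ 5/10^-6 = 5000000.
2^22 = 4194304 < 5000000 ≤ 2^23 = 8388608, so n = 23.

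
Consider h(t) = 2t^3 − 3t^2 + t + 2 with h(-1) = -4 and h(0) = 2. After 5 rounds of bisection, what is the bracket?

[-0.59375, -0.5625]

h(-0.5) = 0.5 > 0, so the root lies in [-1, -0.5]
h(-0.75) = -1.28125 < 0, so the root lies in [-0.75, -0.5]
h(-0.625) = -0.285156 < 0, so the root lies in [-0.625, -0.5]
h(-0.5625) = 0.1323 > 0, so the root lies in [-0.625, -0.5625]
h(-0.59375) = -0.07 < 0, so the root lies in [-0.59375, -0.5625]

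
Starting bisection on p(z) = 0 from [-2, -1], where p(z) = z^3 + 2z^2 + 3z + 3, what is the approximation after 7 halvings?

-1.3984375

midpoint -1.5: p = -0.375 < 0 → [-1.5, -1]
midpoint -1.25: p = 0.421875 > 0 → [-1.5, -1.25]
midpoint -1.375: p = 0.056641 > 0 → [-1.5, -1.375]
midpoint -1.4375: p = -0.1501 < 0 → [-1.4375, -1.375]
midpoint -1.40625: p = -0.0446 < 0 → [-1.40625, -1.375]
midpoint -1.390625: p = 0.0066 > 0 → [-1.40625, -1.390625]
midpoint -1.3984375: p = -0.0189 < 0 → [-1.3984375, -1.390625]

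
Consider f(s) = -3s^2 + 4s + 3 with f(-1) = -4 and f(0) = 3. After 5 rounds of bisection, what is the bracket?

[-0.5625, -0.53125]

s = -0.5 gives f = 0.25, positive; keep [-1, -0.5]
s = -0.75 gives f = -1.6875, negative; keep [-0.75, -0.5]
s = -0.625 gives f = -0.671875, negative; keep [-0.625, -0.5]
s = -0.5625 gives f = -0.1992, negative; keep [-0.5625, -0.5]
s = -0.53125 gives f = 0.0283, positive; keep [-0.5625, -0.53125]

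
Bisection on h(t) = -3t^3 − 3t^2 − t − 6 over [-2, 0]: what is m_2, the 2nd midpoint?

-1.5

h(-1) = -5 < 0, so the root lies in [-2, -1]
h(-1.5) = -1.125 < 0, so the root lies in [-2, -1.5]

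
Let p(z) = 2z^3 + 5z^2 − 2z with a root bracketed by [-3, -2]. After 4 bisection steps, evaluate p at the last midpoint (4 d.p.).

midpoint -2.5: p = 5 > 0 → [-3, -2.5]
midpoint -2.75: p = 1.71875 > 0 → [-3, -2.75]
midpoint -2.875: p = -0.449219 < 0 → [-2.875, -2.75]
midpoint -2.8125: p = 0.6812 > 0 → [-2.875, -2.8125]

0.6812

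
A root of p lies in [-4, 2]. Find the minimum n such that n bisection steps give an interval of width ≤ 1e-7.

Width after n steps is 6/2^n. Need 2^n ≥ 6/1e-7 = 60000000.
2^25 = 33554432 < 60000000 ≤ 2^26 = 67108864, so n = 26.

26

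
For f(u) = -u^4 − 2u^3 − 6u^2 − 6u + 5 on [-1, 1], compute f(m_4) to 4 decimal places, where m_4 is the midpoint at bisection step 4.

u = 0 gives f = 5, positive; keep [0, 1]
u = 0.5 gives f = 0.1875, positive; keep [0.5, 1]
u = 0.75 gives f = -4.035156, negative; keep [0.5, 0.75]
u = 0.625 gives f = -1.7346, negative; keep [0.5, 0.625]

-1.7346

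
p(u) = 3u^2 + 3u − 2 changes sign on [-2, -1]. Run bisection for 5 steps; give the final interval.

[-1.46875, -1.4375]

p(-1.5) = 0.25 > 0, so the root lies in [-1.5, -1]
p(-1.25) = -1.0625 < 0, so the root lies in [-1.5, -1.25]
p(-1.375) = -0.453125 < 0, so the root lies in [-1.5, -1.375]
p(-1.4375) = -0.1133 < 0, so the root lies in [-1.5, -1.4375]
p(-1.46875) = 0.0654 > 0, so the root lies in [-1.46875, -1.4375]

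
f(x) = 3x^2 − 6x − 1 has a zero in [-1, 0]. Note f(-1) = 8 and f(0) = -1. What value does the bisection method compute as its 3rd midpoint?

m = -0.5, f(m) = 2.75 (+); new bracket [-0.5, 0]
m = -0.25, f(m) = 0.6875 (+); new bracket [-0.25, 0]
m = -0.125, f(m) = -0.203125 (−); new bracket [-0.25, -0.125]

-0.125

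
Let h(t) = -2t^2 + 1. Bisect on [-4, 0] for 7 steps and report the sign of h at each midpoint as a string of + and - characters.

--+-++-

h(-2) = -7 < 0, so the root lies in [-2, 0]
h(-1) = -1 < 0, so the root lies in [-1, 0]
h(-0.5) = 0.5 > 0, so the root lies in [-1, -0.5]
h(-0.75) = -0.125 < 0, so the root lies in [-0.75, -0.5]
h(-0.625) = 0.2188 > 0, so the root lies in [-0.75, -0.625]
h(-0.6875) = 0.0547 > 0, so the root lies in [-0.75, -0.6875]
h(-0.71875) = -0.0332 < 0, so the root lies in [-0.71875, -0.6875]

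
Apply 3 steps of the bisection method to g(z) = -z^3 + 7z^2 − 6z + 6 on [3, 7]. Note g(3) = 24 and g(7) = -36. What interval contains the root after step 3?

m = 5, g(m) = 26 (+); new bracket [5, 7]
m = 6, g(m) = 6 (+); new bracket [6, 7]
m = 6.5, g(m) = -11.875 (−); new bracket [6, 6.5]

[6, 6.5]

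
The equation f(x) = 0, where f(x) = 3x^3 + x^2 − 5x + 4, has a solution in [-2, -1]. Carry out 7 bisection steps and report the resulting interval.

f(-1.5) = 3.625 > 0, so the root lies in [-2, -1.5]
f(-1.75) = -0.265625 < 0, so the root lies in [-1.75, -1.5]
f(-1.625) = 1.892578 > 0, so the root lies in [-1.75, -1.625]
f(-1.6875) = 0.8689 > 0, so the root lies in [-1.75, -1.6875]
f(-1.71875) = 0.3158 > 0, so the root lies in [-1.75, -1.71875]
f(-1.734375) = 0.0286 > 0, so the root lies in [-1.75, -1.734375]
f(-1.7421875) = -0.1176 < 0, so the root lies in [-1.7421875, -1.734375]

[-1.7421875, -1.734375]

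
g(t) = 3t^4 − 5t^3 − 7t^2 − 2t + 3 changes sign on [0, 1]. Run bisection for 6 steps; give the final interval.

[0.46875, 0.484375]

g(0.5) = -0.1875 < 0, so the root lies in [0, 0.5]
g(0.25) = 1.996094 > 0, so the root lies in [0.25, 0.5]
g(0.375) = 1.061279 > 0, so the root lies in [0.375, 0.5]
g(0.4375) = 0.4764 > 0, so the root lies in [0.4375, 0.5]
g(0.46875) = 0.1543 > 0, so the root lies in [0.46875, 0.5]
g(0.484375) = -0.0142 < 0, so the root lies in [0.46875, 0.484375]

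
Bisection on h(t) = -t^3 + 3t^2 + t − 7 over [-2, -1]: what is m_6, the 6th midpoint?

-1.390625

t = -1.5 gives h = 1.625, positive; keep [-1.5, -1]
t = -1.25 gives h = -1.609375, negative; keep [-1.5, -1.25]
t = -1.375 gives h = -0.103516, negative; keep [-1.5, -1.375]
t = -1.4375 gives h = 0.7322, positive; keep [-1.4375, -1.375]
t = -1.40625 gives h = 0.3073, positive; keep [-1.40625, -1.375]
t = -1.390625 gives h = 0.1001, positive; keep [-1.390625, -1.375]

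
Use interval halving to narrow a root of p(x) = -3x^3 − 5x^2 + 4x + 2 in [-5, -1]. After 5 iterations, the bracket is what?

x = -3 gives p = 26, positive; keep [-3, -1]
x = -2 gives p = -2, negative; keep [-3, -2]
x = -2.5 gives p = 7.625, positive; keep [-2.5, -2]
x = -2.25 gives p = 1.8594, positive; keep [-2.25, -2]
x = -2.125 gives p = -0.291, negative; keep [-2.25, -2.125]

[-2.25, -2.125]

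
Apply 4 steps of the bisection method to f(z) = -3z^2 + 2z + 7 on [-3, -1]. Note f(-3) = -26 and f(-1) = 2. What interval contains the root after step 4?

[-1.25, -1.125]

midpoint -2: f = -9 < 0 → [-2, -1]
midpoint -1.5: f = -2.75 < 0 → [-1.5, -1]
midpoint -1.25: f = -0.1875 < 0 → [-1.25, -1]
midpoint -1.125: f = 0.9531 > 0 → [-1.25, -1.125]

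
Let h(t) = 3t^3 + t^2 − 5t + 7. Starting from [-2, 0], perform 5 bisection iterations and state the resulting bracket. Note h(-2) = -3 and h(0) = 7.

[-1.9375, -1.875]

m = -1, h(m) = 10 (+); new bracket [-2, -1]
m = -1.5, h(m) = 6.625 (+); new bracket [-2, -1.5]
m = -1.75, h(m) = 2.734375 (+); new bracket [-2, -1.75]
m = -1.875, h(m) = 0.1152 (+); new bracket [-2, -1.875]
m = -1.9375, h(m) = -1.3782 (−); new bracket [-1.9375, -1.875]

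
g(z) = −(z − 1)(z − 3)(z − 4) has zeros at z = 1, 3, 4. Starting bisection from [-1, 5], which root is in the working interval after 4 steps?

1

z = 2 gives g = -2, negative; keep [-1, 2]
z = 0.5 gives g = 4.375, positive; keep [0.5, 2]
z = 1.25 gives g = -1.203125, negative; keep [0.5, 1.25]
z = 0.875 gives g = 0.8301, positive; keep [0.875, 1.25]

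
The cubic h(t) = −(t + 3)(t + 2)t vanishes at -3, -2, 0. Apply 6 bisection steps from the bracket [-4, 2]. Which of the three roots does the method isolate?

0

t = -1 gives h = 2, positive; keep [-1, 2]
t = 0.5 gives h = -4.375, negative; keep [-1, 0.5]
t = -0.25 gives h = 1.203125, positive; keep [-0.25, 0.5]
t = 0.125 gives h = -0.8301, negative; keep [-0.25, 0.125]
t = -0.0625 gives h = 0.3557, positive; keep [-0.0625, 0.125]
t = 0.03125 gives h = -0.1924, negative; keep [-0.0625, 0.03125]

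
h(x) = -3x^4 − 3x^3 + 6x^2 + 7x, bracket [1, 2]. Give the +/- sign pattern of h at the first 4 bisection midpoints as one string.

-+++

x = 1.5 gives h = -1.3125, negative; keep [1, 1.5]
x = 1.25 gives h = 4.941406, positive; keep [1.25, 1.5]
x = 1.375 gives h = 2.446533, positive; keep [1.375, 1.5]
x = 1.4375 gives h = 0.7395, positive; keep [1.4375, 1.5]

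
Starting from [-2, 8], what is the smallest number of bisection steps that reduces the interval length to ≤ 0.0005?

15

Width after n steps is 10/2^n. Need 2^n ≥ 10/0.0005 = 20000.
2^14 = 16384 < 20000 ≤ 2^15 = 32768, so n = 15.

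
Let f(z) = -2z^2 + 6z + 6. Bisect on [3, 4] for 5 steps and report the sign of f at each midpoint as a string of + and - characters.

midpoint 3.5: f = 2.5 > 0 → [3.5, 4]
midpoint 3.75: f = 0.375 > 0 → [3.75, 4]
midpoint 3.875: f = -0.78125 < 0 → [3.75, 3.875]
midpoint 3.8125: f = -0.1953 < 0 → [3.75, 3.8125]
midpoint 3.78125: f = 0.0918 > 0 → [3.78125, 3.8125]

++--+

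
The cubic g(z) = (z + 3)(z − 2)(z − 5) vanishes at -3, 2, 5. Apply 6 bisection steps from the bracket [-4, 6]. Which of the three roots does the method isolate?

-3

z = 1 gives g = 16, positive; keep [-4, 1]
z = -1.5 gives g = 34.125, positive; keep [-4, -1.5]
z = -2.75 gives g = 9.203125, positive; keep [-4, -2.75]
z = -3.375 gives g = -16.8809, negative; keep [-3.375, -2.75]
z = -3.0625 gives g = -2.551, negative; keep [-3.0625, -2.75]
z = -2.90625 gives g = 3.6366, positive; keep [-3.0625, -2.90625]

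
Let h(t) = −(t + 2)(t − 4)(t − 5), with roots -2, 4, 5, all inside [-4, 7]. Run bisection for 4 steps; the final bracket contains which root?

-2

t = 1.5 gives h = -30.625, negative; keep [-4, 1.5]
t = -1.25 gives h = -24.609375, negative; keep [-4, -1.25]
t = -2.625 gives h = 31.572266, positive; keep [-2.625, -1.25]
t = -1.9375 gives h = -2.5745, negative; keep [-2.625, -1.9375]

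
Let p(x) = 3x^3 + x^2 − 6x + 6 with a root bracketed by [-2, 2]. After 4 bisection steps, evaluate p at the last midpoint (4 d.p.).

x = 0 gives p = 6, positive; keep [-2, 0]
x = -1 gives p = 10, positive; keep [-2, -1]
x = -1.5 gives p = 7.125, positive; keep [-2, -1.5]
x = -1.75 gives p = 3.4844, positive; keep [-2, -1.75]

3.4844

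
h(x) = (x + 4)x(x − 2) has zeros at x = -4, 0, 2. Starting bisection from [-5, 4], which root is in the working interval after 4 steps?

midpoint -0.5: h = 4.375 > 0 → [-5, -0.5]
midpoint -2.75: h = 16.328125 > 0 → [-5, -2.75]
midpoint -3.875: h = 2.845703 > 0 → [-5, -3.875]
midpoint -4.4375: h = -12.4978 < 0 → [-4.4375, -3.875]

-4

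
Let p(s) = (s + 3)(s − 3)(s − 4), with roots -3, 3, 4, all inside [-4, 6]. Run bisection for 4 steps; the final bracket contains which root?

-3

midpoint 1: p = 24 > 0 → [-4, 1]
midpoint -1.5: p = 37.125 > 0 → [-4, -1.5]
midpoint -2.75: p = 9.703125 > 0 → [-4, -2.75]
midpoint -3.375: p = -17.6309 < 0 → [-3.375, -2.75]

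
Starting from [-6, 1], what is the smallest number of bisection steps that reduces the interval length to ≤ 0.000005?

Width after n steps is 7/2^n. Need 2^n ≥ 7/0.000005 = 1400000.
2^20 = 1048576 < 1400000 ≤ 2^21 = 2097152, so n = 21.

21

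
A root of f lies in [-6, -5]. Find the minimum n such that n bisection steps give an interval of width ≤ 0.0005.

Width after n steps is 1/2^n. Need 2^n ≥ 1/0.0005 = 2000.
2^10 = 1024 < 2000 ≤ 2^11 = 2048, so n = 11.

11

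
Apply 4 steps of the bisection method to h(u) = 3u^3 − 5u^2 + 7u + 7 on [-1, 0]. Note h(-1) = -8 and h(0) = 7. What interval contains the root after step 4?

[-0.625, -0.5625]

u = -0.5 gives h = 1.875, positive; keep [-1, -0.5]
u = -0.75 gives h = -2.328125, negative; keep [-0.75, -0.5]
u = -0.625 gives h = -0.060547, negative; keep [-0.625, -0.5]
u = -0.5625 gives h = 0.9465, positive; keep [-0.625, -0.5625]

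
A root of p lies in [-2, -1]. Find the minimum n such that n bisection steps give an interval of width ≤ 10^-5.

Width after n steps is 1/2^n. Need 2^n ≥ 1/10^-5 = 100000.
2^16 = 65536 < 100000 ≤ 2^17 = 131072, so n = 17.

17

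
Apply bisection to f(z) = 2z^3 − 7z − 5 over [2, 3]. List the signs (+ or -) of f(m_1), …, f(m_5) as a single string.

m = 2.5, f(m) = 8.75 (+); new bracket [2, 2.5]
m = 2.25, f(m) = 2.03125 (+); new bracket [2, 2.25]
m = 2.125, f(m) = -0.683594 (−); new bracket [2.125, 2.25]
m = 2.1875, f(m) = 0.6226 (+); new bracket [2.125, 2.1875]
m = 2.15625, f(m) = -0.0432 (−); new bracket [2.15625, 2.1875]

++-+-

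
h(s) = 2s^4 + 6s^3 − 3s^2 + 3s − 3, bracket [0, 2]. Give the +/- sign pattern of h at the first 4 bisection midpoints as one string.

+-+-

h(1) = 5 > 0, so the root lies in [0, 1]
h(0.5) = -1.375 < 0, so the root lies in [0.5, 1]
h(0.75) = 0.726562 > 0, so the root lies in [0.5, 0.75]
h(0.625) = -0.5269 < 0, so the root lies in [0.625, 0.75]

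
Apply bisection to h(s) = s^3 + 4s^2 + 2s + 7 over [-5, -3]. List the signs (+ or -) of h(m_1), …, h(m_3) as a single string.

-++

midpoint -4: h = -1 < 0 → [-4, -3]
midpoint -3.5: h = 6.125 > 0 → [-4, -3.5]
midpoint -3.75: h = 3.015625 > 0 → [-4, -3.75]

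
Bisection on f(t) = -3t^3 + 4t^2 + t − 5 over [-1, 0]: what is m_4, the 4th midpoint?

-0.9375

f(-0.5) = -4.125 < 0, so the root lies in [-1, -0.5]
f(-0.75) = -2.234375 < 0, so the root lies in [-1, -0.75]
f(-0.875) = -0.802734 < 0, so the root lies in [-1, -0.875]
f(-0.9375) = 0.05 > 0, so the root lies in [-0.9375, -0.875]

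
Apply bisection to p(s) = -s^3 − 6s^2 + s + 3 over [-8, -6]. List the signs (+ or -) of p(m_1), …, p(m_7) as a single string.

p(-7) = 45 > 0, so the root lies in [-7, -6]
p(-6.5) = 17.625 > 0, so the root lies in [-6.5, -6]
p(-6.25) = 6.515625 > 0, so the root lies in [-6.25, -6]
p(-6.125) = 1.5645 > 0, so the root lies in [-6.125, -6]
p(-6.0625) = -0.7654 < 0, so the root lies in [-6.125, -6.0625]
p(-6.09375) = 0.3875 > 0, so the root lies in [-6.09375, -6.0625]
p(-6.078125) = -0.1919 < 0, so the root lies in [-6.09375, -6.078125]

++++-+-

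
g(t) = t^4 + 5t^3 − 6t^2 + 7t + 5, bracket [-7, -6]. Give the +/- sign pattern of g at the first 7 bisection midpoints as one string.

++-++-+

m = -6.5, g(m) = 117.9375 (+); new bracket [-6.5, -6]
m = -6.25, g(m) = 32.050781 (+); new bracket [-6.25, -6]
m = -6.125, g(m) = -4.462646 (−); new bracket [-6.25, -6.125]
m = -6.1875, g(m) = 13.2827 (+); new bracket [-6.1875, -6.125]
m = -6.15625, g(m) = 4.284 (+); new bracket [-6.15625, -6.125]
m = -6.140625, g(m) = -0.1206 (−); new bracket [-6.15625, -6.140625]
m = -6.1484375, g(m) = 2.0739 (+); new bracket [-6.1484375, -6.140625]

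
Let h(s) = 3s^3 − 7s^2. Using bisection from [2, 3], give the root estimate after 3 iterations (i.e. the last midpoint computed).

midpoint 2.5: h = 3.125 > 0 → [2, 2.5]
midpoint 2.25: h = -1.265625 < 0 → [2.25, 2.5]
midpoint 2.375: h = 0.705078 > 0 → [2.25, 2.375]

2.375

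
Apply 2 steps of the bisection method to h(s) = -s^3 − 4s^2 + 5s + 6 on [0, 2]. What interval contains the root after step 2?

[1.5, 2]

midpoint 1: h = 6 > 0 → [1, 2]
midpoint 1.5: h = 1.125 > 0 → [1.5, 2]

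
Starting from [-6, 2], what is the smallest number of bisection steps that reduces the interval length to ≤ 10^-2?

Width after n steps is 8/2^n. Need 2^n ≥ 8/10^-2 = 800.
2^9 = 512 < 800 ≤ 2^10 = 1024, so n = 10.

10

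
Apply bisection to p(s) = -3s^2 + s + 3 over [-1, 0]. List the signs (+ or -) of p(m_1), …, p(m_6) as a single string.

++-++-

p(-0.5) = 1.75 > 0, so the root lies in [-1, -0.5]
p(-0.75) = 0.5625 > 0, so the root lies in [-1, -0.75]
p(-0.875) = -0.171875 < 0, so the root lies in [-0.875, -0.75]
p(-0.8125) = 0.207 > 0, so the root lies in [-0.875, -0.8125]
p(-0.84375) = 0.0205 > 0, so the root lies in [-0.875, -0.84375]
p(-0.859375) = -0.075 < 0, so the root lies in [-0.859375, -0.84375]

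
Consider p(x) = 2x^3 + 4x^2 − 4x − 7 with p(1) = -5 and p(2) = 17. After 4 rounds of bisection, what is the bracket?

[1.3125, 1.375]

midpoint 1.5: p = 2.75 > 0 → [1, 1.5]
midpoint 1.25: p = -1.84375 < 0 → [1.25, 1.5]
midpoint 1.375: p = 0.261719 > 0 → [1.25, 1.375]
midpoint 1.3125: p = -0.8374 < 0 → [1.3125, 1.375]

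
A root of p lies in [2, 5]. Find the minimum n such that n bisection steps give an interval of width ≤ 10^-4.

Width after n steps is 3/2^n. Need 2^n ≥ 3/10^-4 = 30000.
2^14 = 16384 < 30000 ≤ 2^15 = 32768, so n = 15.

15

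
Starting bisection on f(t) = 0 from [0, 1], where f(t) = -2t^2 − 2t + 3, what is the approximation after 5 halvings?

0.84375

midpoint 0.5: f = 1.5 > 0 → [0.5, 1]
midpoint 0.75: f = 0.375 > 0 → [0.75, 1]
midpoint 0.875: f = -0.28125 < 0 → [0.75, 0.875]
midpoint 0.8125: f = 0.0547 > 0 → [0.8125, 0.875]
midpoint 0.84375: f = -0.1113 < 0 → [0.8125, 0.84375]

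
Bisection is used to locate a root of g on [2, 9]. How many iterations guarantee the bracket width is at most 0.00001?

Width after n steps is 7/2^n. Need 2^n ≥ 7/0.00001 = 700000.
2^19 = 524288 < 700000 ≤ 2^20 = 1048576, so n = 20.

20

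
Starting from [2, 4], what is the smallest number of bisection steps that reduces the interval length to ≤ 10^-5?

Width after n steps is 2/2^n. Need 2^n ≥ 2/10^-5 = 200000.
2^17 = 131072 < 200000 ≤ 2^18 = 262144, so n = 18.

18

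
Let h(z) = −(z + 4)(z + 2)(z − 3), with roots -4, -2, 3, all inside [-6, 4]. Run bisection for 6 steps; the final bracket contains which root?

z = -1 gives h = 12, positive; keep [-1, 4]
z = 1.5 gives h = 28.875, positive; keep [1.5, 4]
z = 2.75 gives h = 8.015625, positive; keep [2.75, 4]
z = 3.375 gives h = -14.8652, negative; keep [2.75, 3.375]
z = 3.0625 gives h = -2.2346, negative; keep [2.75, 3.0625]
z = 2.90625 gives h = 3.1766, positive; keep [2.90625, 3.0625]

3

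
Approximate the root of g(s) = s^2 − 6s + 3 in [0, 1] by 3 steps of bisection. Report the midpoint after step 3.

m = 0.5, g(m) = 0.25 (+); new bracket [0.5, 1]
m = 0.75, g(m) = -0.9375 (−); new bracket [0.5, 0.75]
m = 0.625, g(m) = -0.359375 (−); new bracket [0.5, 0.625]

0.625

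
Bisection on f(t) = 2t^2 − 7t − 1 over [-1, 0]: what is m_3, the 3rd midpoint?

-0.125

m = -0.5, f(m) = 3 (+); new bracket [-0.5, 0]
m = -0.25, f(m) = 0.875 (+); new bracket [-0.25, 0]
m = -0.125, f(m) = -0.09375 (−); new bracket [-0.25, -0.125]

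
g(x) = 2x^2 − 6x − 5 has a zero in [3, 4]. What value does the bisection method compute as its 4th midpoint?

m = 3.5, g(m) = -1.5 (−); new bracket [3.5, 4]
m = 3.75, g(m) = 0.625 (+); new bracket [3.5, 3.75]
m = 3.625, g(m) = -0.46875 (−); new bracket [3.625, 3.75]
m = 3.6875, g(m) = 0.0703 (+); new bracket [3.625, 3.6875]

3.6875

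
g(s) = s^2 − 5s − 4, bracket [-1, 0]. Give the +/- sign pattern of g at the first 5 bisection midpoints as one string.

-+--+

m = -0.5, g(m) = -1.25 (−); new bracket [-1, -0.5]
m = -0.75, g(m) = 0.3125 (+); new bracket [-0.75, -0.5]
m = -0.625, g(m) = -0.484375 (−); new bracket [-0.75, -0.625]
m = -0.6875, g(m) = -0.0898 (−); new bracket [-0.75, -0.6875]
m = -0.71875, g(m) = 0.1104 (+); new bracket [-0.71875, -0.6875]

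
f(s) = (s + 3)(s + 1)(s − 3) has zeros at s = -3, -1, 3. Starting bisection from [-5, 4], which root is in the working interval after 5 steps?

3

m = -0.5, f(m) = -4.375 (−); new bracket [-0.5, 4]
m = 1.75, f(m) = -16.328125 (−); new bracket [1.75, 4]
m = 2.875, f(m) = -2.845703 (−); new bracket [2.875, 4]
m = 3.4375, f(m) = 12.4978 (+); new bracket [2.875, 3.4375]
m = 3.15625, f(m) = 3.998 (+); new bracket [2.875, 3.15625]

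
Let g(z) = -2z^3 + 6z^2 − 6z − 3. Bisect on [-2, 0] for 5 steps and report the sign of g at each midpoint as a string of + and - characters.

midpoint -1: g = 11 > 0 → [-1, 0]
midpoint -0.5: g = 1.75 > 0 → [-0.5, 0]
midpoint -0.25: g = -1.09375 < 0 → [-0.5, -0.25]
midpoint -0.375: g = 0.1992 > 0 → [-0.375, -0.25]
midpoint -0.3125: g = -0.478 < 0 → [-0.375, -0.3125]

++-+-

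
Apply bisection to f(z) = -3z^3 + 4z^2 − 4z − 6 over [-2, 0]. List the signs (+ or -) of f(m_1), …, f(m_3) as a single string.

+-+

midpoint -1: f = 5 > 0 → [-1, 0]
midpoint -0.5: f = -2.625 < 0 → [-1, -0.5]
midpoint -0.75: f = 0.515625 > 0 → [-0.75, -0.5]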